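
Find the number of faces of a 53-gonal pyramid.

54

A pyramid on an n-gon base has one n-gon and n triangles: V = 53 + 1 = 54, E = 2·53 = 106, F = 53 + 1 = 54.
Check: V − E + F = 54 − 106 + 54 = 2.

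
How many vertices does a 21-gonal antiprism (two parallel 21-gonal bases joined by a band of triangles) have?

An antiprism on an n-gon has two n-gon caps and 2n triangles: V = 2·21 = 42, E = 4·21 = 84, F = 2·21 + 2 = 44.

42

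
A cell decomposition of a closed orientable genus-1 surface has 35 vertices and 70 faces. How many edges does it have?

For a closed orientable surface of genus 1, χ = 2 − 2·1 = 0.
E = V + F − (0) = 35 + 70 − (0) = 105.

105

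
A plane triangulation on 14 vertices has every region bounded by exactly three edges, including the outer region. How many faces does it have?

24

In a plane triangulation 3F = 2E and V − E + F = 2, so F = 2V − 4 = 2·14 − 4 = 24.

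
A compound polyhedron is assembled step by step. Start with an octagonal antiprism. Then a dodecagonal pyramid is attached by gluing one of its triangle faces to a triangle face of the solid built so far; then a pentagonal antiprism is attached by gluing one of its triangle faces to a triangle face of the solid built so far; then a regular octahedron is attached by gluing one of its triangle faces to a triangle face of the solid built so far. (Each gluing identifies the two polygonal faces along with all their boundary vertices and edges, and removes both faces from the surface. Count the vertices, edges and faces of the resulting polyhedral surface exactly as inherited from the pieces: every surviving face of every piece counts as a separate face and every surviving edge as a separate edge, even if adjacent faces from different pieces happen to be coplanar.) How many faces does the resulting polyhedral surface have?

45

An octagonal antiprism: V=16, E=32, F=18.
Attach a dodecagonal pyramid (V=13, E=24, F=13) along a 3-gon: merge 3 vertices and 3 edges, delete both glued faces → V=26, E=53, F=29.
Attach a pentagonal antiprism (V=10, E=20, F=12) along a 3-gon: merge 3 vertices and 3 edges, delete both glued faces → V=33, E=70, F=39.
Attach a regular octahedron (V=6, E=12, F=8) along a 3-gon: merge 3 vertices and 3 edges, delete both glued faces → V=36, E=79, F=45.
Check: V − E + F = 36 − 79 + 45 = 2.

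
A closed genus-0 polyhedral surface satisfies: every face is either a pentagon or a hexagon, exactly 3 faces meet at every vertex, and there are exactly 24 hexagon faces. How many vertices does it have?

Let x be the number of pentagons; then F = 24 + x.
Edge–face incidences: 2E = 6·24 + 5·x = 144 + 5x.
Every vertex has degree 3, so 3V = 2E.
Euler: V − E + F = 2 ⇒ (2E)/3 − E + (24 + x) = 2.
Multiply by 6: 2·(2E) − 3·(2E) + 6·(24 + x) = 12, i.e. 144 + 6x − (144 + 5x) = 12.
Collecting terms: x = 12.
Then 2E = 144 + 5·12 = 204, so E = 102, V = 2E/3 = 68, F = 24 + 12 = 36.

68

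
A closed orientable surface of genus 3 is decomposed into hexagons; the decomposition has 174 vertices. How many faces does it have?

89

χ = 2 − 2·3 = -4, and every face is a hexagon so 6F = 2E.
V − E + F = -4 with E = 6F/2 gives 174 − (6/2 − 1)·F = -4, so F = 89 and E = 267.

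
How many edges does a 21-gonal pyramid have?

42

A pyramid on an n-gon base has one n-gon and n triangles: V = 21 + 1 = 22, E = 2·21 = 42, F = 21 + 1 = 22.
Check: V − E + F = 22 − 42 + 22 = 2.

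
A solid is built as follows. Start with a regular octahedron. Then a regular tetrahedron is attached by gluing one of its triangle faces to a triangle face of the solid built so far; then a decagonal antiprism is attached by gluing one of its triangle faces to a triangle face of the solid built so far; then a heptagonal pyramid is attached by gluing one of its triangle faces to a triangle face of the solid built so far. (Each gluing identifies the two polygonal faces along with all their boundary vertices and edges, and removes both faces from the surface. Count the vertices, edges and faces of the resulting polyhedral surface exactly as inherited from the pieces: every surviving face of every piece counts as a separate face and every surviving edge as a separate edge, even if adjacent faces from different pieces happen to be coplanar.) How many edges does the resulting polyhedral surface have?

A regular octahedron: V=6, E=12, F=8.
Attach a regular tetrahedron (V=4, E=6, F=4) along a 3-gon: merge 3 vertices and 3 edges, delete both glued faces → V=7, E=15, F=10.
Attach a decagonal antiprism (V=20, E=40, F=22) along a 3-gon: merge 3 vertices and 3 edges, delete both glued faces → V=24, E=52, F=30.
Attach a heptagonal pyramid (V=8, E=14, F=8) along a 3-gon: merge 3 vertices and 3 edges, delete both glued faces → V=29, E=63, F=36.
Check: V − E + F = 29 − 63 + 36 = 2.

63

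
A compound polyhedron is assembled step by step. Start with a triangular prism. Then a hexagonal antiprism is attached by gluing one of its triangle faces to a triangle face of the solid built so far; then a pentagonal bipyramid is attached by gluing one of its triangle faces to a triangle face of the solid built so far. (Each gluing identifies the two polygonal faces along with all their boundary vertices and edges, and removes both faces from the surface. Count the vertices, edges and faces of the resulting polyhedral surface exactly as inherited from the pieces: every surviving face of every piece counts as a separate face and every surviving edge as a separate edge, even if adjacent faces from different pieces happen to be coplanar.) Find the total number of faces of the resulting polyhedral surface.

A triangular prism: V=6, E=9, F=5.
Attach a hexagonal antiprism (V=12, E=24, F=14) along a 3-gon: merge 3 vertices and 3 edges, delete both glued faces → V=15, E=30, F=17.
Attach a pentagonal bipyramid (V=7, E=15, F=10) along a 3-gon: merge 3 vertices and 3 edges, delete both glued faces → V=19, E=42, F=25.
Check: V − E + F = 19 − 42 + 25 = 2.

25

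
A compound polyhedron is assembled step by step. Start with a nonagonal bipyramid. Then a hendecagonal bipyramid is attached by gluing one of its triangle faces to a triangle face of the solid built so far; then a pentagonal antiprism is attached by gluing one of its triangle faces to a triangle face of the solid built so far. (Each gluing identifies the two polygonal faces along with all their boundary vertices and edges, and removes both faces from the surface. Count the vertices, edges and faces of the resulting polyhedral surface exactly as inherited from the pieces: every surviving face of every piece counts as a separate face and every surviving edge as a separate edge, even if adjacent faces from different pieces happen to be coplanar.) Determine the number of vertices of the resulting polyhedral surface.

28

A nonagonal bipyramid: V=11, E=27, F=18.
Attach a hendecagonal bipyramid (V=13, E=33, F=22) along a 3-gon: merge 3 vertices and 3 edges, delete both glued faces → V=21, E=57, F=38.
Attach a pentagonal antiprism (V=10, E=20, F=12) along a 3-gon: merge 3 vertices and 3 edges, delete both glued faces → V=28, E=74, F=48.
Check: V − E + F = 28 − 74 + 48 = 2.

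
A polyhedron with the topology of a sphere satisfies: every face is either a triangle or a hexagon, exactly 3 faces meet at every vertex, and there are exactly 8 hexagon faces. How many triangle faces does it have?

Let x be the number of triangles; then F = 8 + x.
Edge–face incidences: 2E = 6·8 + 3·x = 48 + 3x.
Every vertex has degree 3, so 3V = 2E.
Euler: V − E + F = 2 ⇒ (2E)/3 − E + (8 + x) = 2.
Multiply by 6: 2·(2E) − 3·(2E) + 6·(8 + x) = 12, i.e. 48 + 6x − (48 + 3x) = 12.
Collecting terms: 3x = 12, so x = 4.
Then 2E = 48 + 3·4 = 60, so E = 30, V = 2E/3 = 20, F = 8 + 4 = 12.

4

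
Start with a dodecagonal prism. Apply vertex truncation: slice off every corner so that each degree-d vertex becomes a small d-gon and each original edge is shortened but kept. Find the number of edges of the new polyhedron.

The base solid has V = 24, E = 36, F = 14.
Truncation replaces each original edge-end by a new vertex, so V′ = 2E = 72.
Each original edge survives, and each old vertex of degree d contributes d new edges; summing degrees gives Σd = 2E, so E′ = E + 2E = 3E = 108.
Each original face survives and each original vertex becomes one new face: F′ = F + V = 38.

108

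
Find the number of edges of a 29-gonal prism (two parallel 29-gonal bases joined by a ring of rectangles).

87

A prism on an n-gon has two n-gon bases and n rectangular sides: V = 2·29 = 58, E = 3·29 = 87, F = 29 + 2 = 31.
Check: V − E + F = 58 − 87 + 31 = 2.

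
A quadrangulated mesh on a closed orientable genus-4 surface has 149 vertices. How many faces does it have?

χ = 2 − 2·4 = -6, and every face is a square so 4F = 2E.
V − E + F = -6 with E = 4F/2 gives 149 − (4/2 − 1)·F = -6, so F = 155 and E = 310.

155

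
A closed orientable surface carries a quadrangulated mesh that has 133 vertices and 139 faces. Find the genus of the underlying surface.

4

Every face is a square, so 2E = 4·139 = 556, giving E = 278.
χ = V − E + F = 133 − 278 + 139 = -6.
For a closed orientable surface χ = 2 − 2g, so g = (2 − (-6))/2 = 4.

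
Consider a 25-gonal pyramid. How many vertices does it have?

26

A pyramid on an n-gon base has one n-gon and n triangles: V = 25 + 1 = 26, E = 2·25 = 50, F = 25 + 1 = 26.
Check: V − E + F = 26 − 50 + 26 = 2.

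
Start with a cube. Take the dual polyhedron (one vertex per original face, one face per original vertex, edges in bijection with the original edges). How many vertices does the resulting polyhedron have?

6

The base solid has V = 8, E = 12, F = 6.
The dual swaps V and F and preserves E: V′ = F = 6, E′ = E = 12, F′ = V = 8.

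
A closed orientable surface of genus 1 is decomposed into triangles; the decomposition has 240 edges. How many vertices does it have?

80

χ = 2 − 2·1 = 0, and every face is a triangle so 3F = 2E.
F = 2E/3 = 160. Then V = 0 + E − F = 0 + 240 − 160 = 80.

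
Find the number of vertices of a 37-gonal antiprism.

An antiprism on an n-gon has two n-gon caps and 2n triangles: V = 2·37 = 74, E = 4·37 = 148, F = 2·37 + 2 = 76.

74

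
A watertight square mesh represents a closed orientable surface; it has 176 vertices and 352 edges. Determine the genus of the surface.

1

Every face is a square and each edge borders two faces, so 4F = 2·352, giving F = 176.
χ = V − E + F = 176 − 352 + 176 = 0.
For a closed orientable surface χ = 2 − 2g, so g = (2 − (0))/2 = 1.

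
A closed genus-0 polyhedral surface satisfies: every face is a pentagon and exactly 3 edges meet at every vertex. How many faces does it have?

Each face has 5 edges and each edge borders two faces, so 2E = 5F.
Each vertex has degree 3, so 3V = 2E and hence V = 5F/3.
Euler: V − E + F = 2 ⇒ (5F/3) − (5F/2) + F = 2.
Multiply by 6: (10 − 15 + 6)F = 12, i.e. 1F = 12.
So F = 12, E = 5·12/2 = 30, V = 5·12/3 = 20.

12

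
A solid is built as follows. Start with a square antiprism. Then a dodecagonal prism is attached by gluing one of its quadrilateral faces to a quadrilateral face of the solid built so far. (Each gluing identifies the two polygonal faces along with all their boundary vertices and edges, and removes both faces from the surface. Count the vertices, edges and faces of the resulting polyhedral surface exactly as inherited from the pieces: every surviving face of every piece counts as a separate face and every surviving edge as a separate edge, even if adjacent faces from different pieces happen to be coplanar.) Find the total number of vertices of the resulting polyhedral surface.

28

A square antiprism: V=8, E=16, F=10.
Attach a dodecagonal prism (V=24, E=36, F=14) along a 4-gon: merge 4 vertices and 4 edges, delete both glued faces → V=28, E=48, F=22.
Check: V − E + F = 28 − 48 + 22 = 2.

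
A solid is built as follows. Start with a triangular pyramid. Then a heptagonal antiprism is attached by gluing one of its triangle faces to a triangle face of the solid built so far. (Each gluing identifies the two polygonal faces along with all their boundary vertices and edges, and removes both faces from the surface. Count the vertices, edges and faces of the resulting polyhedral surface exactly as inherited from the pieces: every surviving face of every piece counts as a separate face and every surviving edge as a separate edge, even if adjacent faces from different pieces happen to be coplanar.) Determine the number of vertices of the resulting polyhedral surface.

A triangular pyramid: V=4, E=6, F=4.
Attach a heptagonal antiprism (V=14, E=28, F=16) along a 3-gon: merge 3 vertices and 3 edges, delete both glued faces → V=15, E=31, F=18.
Check: V − E + F = 15 − 31 + 18 = 2.

15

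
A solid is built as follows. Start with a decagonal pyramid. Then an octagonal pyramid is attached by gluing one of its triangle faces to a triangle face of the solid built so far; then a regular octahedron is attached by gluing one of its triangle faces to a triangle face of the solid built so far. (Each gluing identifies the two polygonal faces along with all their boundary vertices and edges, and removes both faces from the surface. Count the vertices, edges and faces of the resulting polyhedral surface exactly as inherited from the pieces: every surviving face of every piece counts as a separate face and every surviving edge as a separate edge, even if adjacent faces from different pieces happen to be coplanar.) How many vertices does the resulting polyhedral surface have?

A decagonal pyramid: V=11, E=20, F=11.
Attach an octagonal pyramid (V=9, E=16, F=9) along a 3-gon: merge 3 vertices and 3 edges, delete both glued faces → V=17, E=33, F=18.
Attach a regular octahedron (V=6, E=12, F=8) along a 3-gon: merge 3 vertices and 3 edges, delete both glued faces → V=20, E=42, F=24.
Check: V − E + F = 20 − 42 + 24 = 2.

20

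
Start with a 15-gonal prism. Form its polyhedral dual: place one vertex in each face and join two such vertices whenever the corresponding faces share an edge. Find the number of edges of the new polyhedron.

45

The base solid has V = 30, E = 45, F = 17.
The dual swaps V and F and preserves E: V′ = F = 17, E′ = E = 45, F′ = V = 30.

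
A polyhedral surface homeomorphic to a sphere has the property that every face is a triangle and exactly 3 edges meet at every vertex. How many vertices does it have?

Each face has 3 edges and each edge borders two faces, so 2E = 3F.
Each vertex has degree 3, so 3V = 2E and hence V = 3F/3.
Euler: V − E + F = 2 ⇒ (3F/3) − (3F/2) + F = 2.
Multiply by 6: (6 − 9 + 6)F = 12, i.e. 3F = 12.
So F = 4, E = 3·4/2 = 6, V = 3·4/3 = 4.

4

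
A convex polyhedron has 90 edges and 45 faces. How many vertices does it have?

Here V − E + F = 2.
V = 2 + E − F = 2 + 90 − 45 = 47.

47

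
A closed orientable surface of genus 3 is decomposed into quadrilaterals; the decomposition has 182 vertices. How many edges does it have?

χ = 2 − 2·3 = -4, and every face is a square so 4F = 2E.
V − E + F = -4 with E = 4F/2 gives 182 − (4/2 − 1)·F = -4, so F = 186 and E = 372.

372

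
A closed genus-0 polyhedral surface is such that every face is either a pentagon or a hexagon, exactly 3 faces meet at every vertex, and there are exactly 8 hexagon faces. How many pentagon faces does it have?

12

Let x be the number of pentagons; then F = 8 + x.
Edge–face incidences: 2E = 6·8 + 5·x = 48 + 5x.
Every vertex has degree 3, so 3V = 2E.
Euler: V − E + F = 2 ⇒ (2E)/3 − E + (8 + x) = 2.
Multiply by 6: 2·(2E) − 3·(2E) + 6·(8 + x) = 12, i.e. 48 + 6x − (48 + 5x) = 12.
Collecting terms: x = 12.
Then 2E = 48 + 5·12 = 108, so E = 54, V = 2E/3 = 36, F = 8 + 12 = 20.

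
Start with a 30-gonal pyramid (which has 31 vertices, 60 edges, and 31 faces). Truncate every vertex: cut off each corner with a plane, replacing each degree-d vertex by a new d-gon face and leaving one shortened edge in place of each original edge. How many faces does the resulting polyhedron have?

Truncation replaces each original edge-end by a new vertex, so V′ = 2E = 120.
Each original edge survives, and each old vertex of degree d contributes d new edges; summing degrees gives Σd = 2E, so E′ = E + 2E = 3E = 180.
Each original face survives and each original vertex becomes one new face: F′ = F + V = 62.

62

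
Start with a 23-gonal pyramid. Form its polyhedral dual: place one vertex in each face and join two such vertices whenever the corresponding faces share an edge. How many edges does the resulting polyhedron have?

The base solid has V = 24, E = 46, F = 24.
The dual swaps V and F and preserves E: V′ = F = 24, E′ = E = 46, F′ = V = 24.

46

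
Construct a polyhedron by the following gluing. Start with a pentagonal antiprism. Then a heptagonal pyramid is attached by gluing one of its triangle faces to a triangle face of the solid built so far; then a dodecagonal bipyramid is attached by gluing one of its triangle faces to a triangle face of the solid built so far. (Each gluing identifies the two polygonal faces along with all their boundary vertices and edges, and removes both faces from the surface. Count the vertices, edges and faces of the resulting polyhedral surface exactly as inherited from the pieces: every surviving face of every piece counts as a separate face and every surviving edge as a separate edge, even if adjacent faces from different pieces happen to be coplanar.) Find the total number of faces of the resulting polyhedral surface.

40

A pentagonal antiprism: V=10, E=20, F=12.
Attach a heptagonal pyramid (V=8, E=14, F=8) along a 3-gon: merge 3 vertices and 3 edges, delete both glued faces → V=15, E=31, F=18.
Attach a dodecagonal bipyramid (V=14, E=36, F=24) along a 3-gon: merge 3 vertices and 3 edges, delete both glued faces → V=26, E=64, F=40.
Check: V − E + F = 26 − 64 + 40 = 2.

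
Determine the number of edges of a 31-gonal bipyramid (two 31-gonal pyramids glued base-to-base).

A bipyramid over an n-gon has 2n triangular faces and n + 2 vertices: V = 31 + 2 = 33, E = 3·31 = 93, F = 2·31 = 62.

93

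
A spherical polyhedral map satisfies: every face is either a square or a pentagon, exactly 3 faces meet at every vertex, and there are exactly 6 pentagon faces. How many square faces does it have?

3

Let x be the number of squares; then F = 6 + x.
Edge–face incidences: 2E = 5·6 + 4·x = 30 + 4x.
Every vertex has degree 3, so 3V = 2E.
Euler: V − E + F = 2 ⇒ (2E)/3 − E + (6 + x) = 2.
Multiply by 6: 2·(2E) − 3·(2E) + 6·(6 + x) = 12, i.e. 36 + 6x − (30 + 4x) = 12.
Collecting terms: 2x + 6 = 12, so 2x = 6, so x = 3.
Then 2E = 30 + 4·3 = 42, so E = 21, V = 2E/3 = 14, F = 6 + 3 = 9.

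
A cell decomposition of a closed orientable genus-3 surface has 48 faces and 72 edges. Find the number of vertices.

For a closed orientable surface of genus 3, χ = 2 − 2·3 = -4.
V = -4 + E − F = -4 + 72 − 48 = 20.

20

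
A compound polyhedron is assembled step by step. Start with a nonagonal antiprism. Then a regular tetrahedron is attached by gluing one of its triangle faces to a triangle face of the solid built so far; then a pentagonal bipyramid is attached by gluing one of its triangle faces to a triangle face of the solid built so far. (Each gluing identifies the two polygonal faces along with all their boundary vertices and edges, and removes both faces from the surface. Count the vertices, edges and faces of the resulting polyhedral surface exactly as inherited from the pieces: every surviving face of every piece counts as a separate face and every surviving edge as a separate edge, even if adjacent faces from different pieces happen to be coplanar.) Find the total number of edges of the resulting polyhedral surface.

51

A nonagonal antiprism: V=18, E=36, F=20.
Attach a regular tetrahedron (V=4, E=6, F=4) along a 3-gon: merge 3 vertices and 3 edges, delete both glued faces → V=19, E=39, F=22.
Attach a pentagonal bipyramid (V=7, E=15, F=10) along a 3-gon: merge 3 vertices and 3 edges, delete both glued faces → V=23, E=51, F=30.
Check: V − E + F = 23 − 51 + 30 = 2.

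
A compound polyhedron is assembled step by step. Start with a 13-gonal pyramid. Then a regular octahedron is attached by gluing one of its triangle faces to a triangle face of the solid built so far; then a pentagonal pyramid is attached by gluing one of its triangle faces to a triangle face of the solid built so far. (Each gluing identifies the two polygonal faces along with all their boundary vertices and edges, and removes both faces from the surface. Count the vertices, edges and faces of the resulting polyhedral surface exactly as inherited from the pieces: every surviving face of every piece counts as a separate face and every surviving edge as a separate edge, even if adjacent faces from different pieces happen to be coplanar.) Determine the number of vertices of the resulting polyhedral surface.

A 13-gonal pyramid: V=14, E=26, F=14.
Attach a regular octahedron (V=6, E=12, F=8) along a 3-gon: merge 3 vertices and 3 edges, delete both glued faces → V=17, E=35, F=20.
Attach a pentagonal pyramid (V=6, E=10, F=6) along a 3-gon: merge 3 vertices and 3 edges, delete both glued faces → V=20, E=42, F=24.
Check: V − E + F = 20 − 42 + 24 = 2.

20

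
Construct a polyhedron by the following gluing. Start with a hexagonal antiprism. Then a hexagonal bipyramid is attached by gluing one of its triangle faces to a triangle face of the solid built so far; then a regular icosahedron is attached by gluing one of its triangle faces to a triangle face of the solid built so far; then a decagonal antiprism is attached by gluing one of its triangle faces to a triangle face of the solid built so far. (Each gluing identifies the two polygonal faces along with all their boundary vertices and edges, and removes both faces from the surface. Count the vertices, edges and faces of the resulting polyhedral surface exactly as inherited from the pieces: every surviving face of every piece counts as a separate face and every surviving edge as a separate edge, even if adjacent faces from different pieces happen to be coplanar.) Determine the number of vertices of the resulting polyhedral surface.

A hexagonal antiprism: V=12, E=24, F=14.
Attach a hexagonal bipyramid (V=8, E=18, F=12) along a 3-gon: merge 3 vertices and 3 edges, delete both glued faces → V=17, E=39, F=24.
Attach a regular icosahedron (V=12, E=30, F=20) along a 3-gon: merge 3 vertices and 3 edges, delete both glued faces → V=26, E=66, F=42.
Attach a decagonal antiprism (V=20, E=40, F=22) along a 3-gon: merge 3 vertices and 3 edges, delete both glued faces → V=43, E=103, F=62.
Check: V − E + F = 43 − 103 + 62 = 2.

43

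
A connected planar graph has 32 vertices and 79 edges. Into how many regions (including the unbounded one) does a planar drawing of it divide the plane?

Euler's formula for a connected plane graph: V − E + F = 2, so F = 2 − 32 + 79 = 49.

49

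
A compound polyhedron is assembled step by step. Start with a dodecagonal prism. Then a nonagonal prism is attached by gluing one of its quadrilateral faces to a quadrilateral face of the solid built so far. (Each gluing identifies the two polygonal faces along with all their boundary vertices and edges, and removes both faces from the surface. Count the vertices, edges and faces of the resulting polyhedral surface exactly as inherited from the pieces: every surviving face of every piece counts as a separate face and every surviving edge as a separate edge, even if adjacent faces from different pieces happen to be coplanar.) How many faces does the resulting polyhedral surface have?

23

A dodecagonal prism: V=24, E=36, F=14.
Attach a nonagonal prism (V=18, E=27, F=11) along a 4-gon: merge 4 vertices and 4 edges, delete both glued faces → V=38, E=59, F=23.
Check: V − E + F = 38 − 59 + 23 = 2.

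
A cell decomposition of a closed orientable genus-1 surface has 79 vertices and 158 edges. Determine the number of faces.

79

For a closed orientable surface of genus 1, χ = 2 − 2·1 = 0.
F = 0 − V + E = 0 − 79 + 158 = 79.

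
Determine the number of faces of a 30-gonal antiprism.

62

An antiprism on an n-gon has two n-gon caps and 2n triangles: V = 2·30 = 60, E = 4·30 = 120, F = 2·30 + 2 = 62.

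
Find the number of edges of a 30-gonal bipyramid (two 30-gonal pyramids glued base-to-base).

90

A bipyramid over an n-gon has 2n triangular faces and n + 2 vertices: V = 30 + 2 = 32, E = 3·30 = 90, F = 2·30 = 60.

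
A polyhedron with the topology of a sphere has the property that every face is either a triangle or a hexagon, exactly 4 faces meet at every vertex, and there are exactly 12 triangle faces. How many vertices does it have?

12

Let x be the number of hexagons; then F = 12 + x.
Edge–face incidences: 2E = 3·12 + 6·x = 36 + 6x.
Every vertex has degree 4, so 4V = 2E.
Euler: V − E + F = 2 ⇒ (2E)/4 − E + (12 + x) = 2.
Multiply by 8: 2·(2E) − 4·(2E) + 8·(12 + x) = 16, i.e. 96 + 8x − 2·(36 + 6x) = 16.
Collecting terms: −4x + 24 = 16, so −4x = −8, so x = 2.
Then 2E = 36 + 6·2 = 48, so E = 24, V = 2E/4 = 12, F = 12 + 2 = 14.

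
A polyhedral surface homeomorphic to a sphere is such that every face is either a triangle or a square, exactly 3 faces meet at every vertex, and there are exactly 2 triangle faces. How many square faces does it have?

Let x be the number of squares; then F = 2 + x.
Edge–face incidences: 2E = 3·2 + 4·x = 6 + 4x.
Every vertex has degree 3, so 3V = 2E.
Euler: V − E + F = 2 ⇒ (2E)/3 − E + (2 + x) = 2.
Multiply by 6: 2·(2E) − 3·(2E) + 6·(2 + x) = 12, i.e. 12 + 6x − (6 + 4x) = 12.
Collecting terms: 2x + 6 = 12, so 2x = 6, so x = 3.
Then 2E = 6 + 4·3 = 18, so E = 9, V = 2E/3 = 6, F = 2 + 3 = 5.

3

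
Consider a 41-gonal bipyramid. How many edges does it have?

A bipyramid over an n-gon has 2n triangular faces and n + 2 vertices: V = 41 + 2 = 43, E = 3·41 = 123, F = 2·41 = 82.

123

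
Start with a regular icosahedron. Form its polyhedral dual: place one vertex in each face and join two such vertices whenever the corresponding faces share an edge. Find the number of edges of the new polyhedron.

The base solid has V = 12, E = 30, F = 20.
The dual swaps V and F and preserves E: V′ = F = 20, E′ = E = 30, F′ = V = 12.

30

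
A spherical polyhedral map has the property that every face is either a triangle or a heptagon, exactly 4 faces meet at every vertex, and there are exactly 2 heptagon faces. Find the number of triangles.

14

Let x be the number of triangles; then F = 2 + x.
Edge–face incidences: 2E = 7·2 + 3·x = 14 + 3x.
Every vertex has degree 4, so 4V = 2E.
Euler: V − E + F = 2 ⇒ (2E)/4 − E + (2 + x) = 2.
Multiply by 8: 2·(2E) − 4·(2E) + 8·(2 + x) = 16, i.e. 16 + 8x − 2·(14 + 3x) = 16.
Collecting terms: 2x − 12 = 16, so 2x = 28, so x = 14.
Then 2E = 14 + 3·14 = 56, so E = 28, V = 2E/4 = 14, F = 2 + 14 = 16.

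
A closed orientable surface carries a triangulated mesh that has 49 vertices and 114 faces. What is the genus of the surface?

5

Every face is a triangle, so 2E = 3·114 = 342, giving E = 171.
χ = V − E + F = 49 − 171 + 114 = -8.
For a closed orientable surface χ = 2 − 2g, so g = (2 − (-8))/2 = 5.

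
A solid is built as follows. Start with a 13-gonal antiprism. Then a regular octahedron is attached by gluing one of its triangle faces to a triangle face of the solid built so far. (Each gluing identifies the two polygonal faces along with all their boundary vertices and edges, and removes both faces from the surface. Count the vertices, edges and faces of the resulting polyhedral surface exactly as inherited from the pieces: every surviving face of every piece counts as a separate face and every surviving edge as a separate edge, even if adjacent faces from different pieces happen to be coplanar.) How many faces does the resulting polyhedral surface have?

34

A 13-gonal antiprism: V=26, E=52, F=28.
Attach a regular octahedron (V=6, E=12, F=8) along a 3-gon: merge 3 vertices and 3 edges, delete both glued faces → V=29, E=61, F=34.
Check: V − E + F = 29 − 61 + 34 = 2.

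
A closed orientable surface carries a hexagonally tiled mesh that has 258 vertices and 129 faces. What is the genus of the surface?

Every face is a hexagon, so 2E = 6·129 = 774, giving E = 387.
χ = V − E + F = 258 − 387 + 129 = 0.
For a closed orientable surface χ = 2 − 2g, so g = (2 − (0))/2 = 1.

1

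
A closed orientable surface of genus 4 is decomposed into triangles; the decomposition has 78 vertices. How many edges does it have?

χ = 2 − 2·4 = -6, and every face is a triangle so 3F = 2E.
V − E + F = -6 with E = 3F/2 gives 78 − (3/2 − 1)·F = -6, so F = 168 and E = 252.

252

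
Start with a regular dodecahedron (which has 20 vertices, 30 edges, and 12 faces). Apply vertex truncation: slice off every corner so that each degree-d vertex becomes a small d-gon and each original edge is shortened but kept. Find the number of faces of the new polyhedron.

32

Truncation replaces each original edge-end by a new vertex, so V′ = 2E = 60.
Each original edge survives, and each old vertex of degree d contributes d new edges; summing degrees gives Σd = 2E, so E′ = E + 2E = 3E = 90.
Each original face survives and each original vertex becomes one new face: F′ = F + V = 32.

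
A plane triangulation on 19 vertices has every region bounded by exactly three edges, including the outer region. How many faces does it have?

In a plane triangulation 3F = 2E and V − E + F = 2, so F = 2V − 4 = 2·19 − 4 = 34.

34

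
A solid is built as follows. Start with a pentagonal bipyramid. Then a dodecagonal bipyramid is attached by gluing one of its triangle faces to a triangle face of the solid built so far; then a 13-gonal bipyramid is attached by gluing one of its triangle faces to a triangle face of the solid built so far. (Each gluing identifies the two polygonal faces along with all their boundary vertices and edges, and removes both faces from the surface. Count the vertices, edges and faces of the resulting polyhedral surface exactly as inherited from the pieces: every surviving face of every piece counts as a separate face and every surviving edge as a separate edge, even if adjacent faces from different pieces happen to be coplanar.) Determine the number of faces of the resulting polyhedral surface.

56

A pentagonal bipyramid: V=7, E=15, F=10.
Attach a dodecagonal bipyramid (V=14, E=36, F=24) along a 3-gon: merge 3 vertices and 3 edges, delete both glued faces → V=18, E=48, F=32.
Attach a 13-gonal bipyramid (V=15, E=39, F=26) along a 3-gon: merge 3 vertices and 3 edges, delete both glued faces → V=30, E=84, F=56.
Check: V − E + F = 30 − 84 + 56 = 2.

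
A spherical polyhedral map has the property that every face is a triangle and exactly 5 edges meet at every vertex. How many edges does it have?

Each face has 3 edges and each edge borders two faces, so 2E = 3F.
Each vertex has degree 5, so 5V = 2E and hence V = 3F/5.
Euler: V − E + F = 2 ⇒ (3F/5) − (3F/2) + F = 2.
Multiply by 10: (6 − 15 + 10)F = 20, i.e. 1F = 20.
So F = 20, E = 3·20/2 = 30, V = 3·20/5 = 12.

30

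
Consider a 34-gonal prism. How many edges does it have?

A prism on an n-gon has two n-gon bases and n rectangular sides: V = 2·34 = 68, E = 3·34 = 102, F = 34 + 2 = 36.

102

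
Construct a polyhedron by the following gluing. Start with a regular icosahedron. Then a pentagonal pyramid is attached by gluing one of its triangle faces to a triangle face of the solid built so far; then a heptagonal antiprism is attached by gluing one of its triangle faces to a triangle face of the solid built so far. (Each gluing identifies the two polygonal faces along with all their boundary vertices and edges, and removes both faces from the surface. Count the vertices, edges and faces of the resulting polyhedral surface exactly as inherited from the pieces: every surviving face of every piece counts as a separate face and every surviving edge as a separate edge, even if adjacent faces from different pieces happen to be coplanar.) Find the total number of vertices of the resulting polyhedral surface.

26

A regular icosahedron: V=12, E=30, F=20.
Attach a pentagonal pyramid (V=6, E=10, F=6) along a 3-gon: merge 3 vertices and 3 edges, delete both glued faces → V=15, E=37, F=24.
Attach a heptagonal antiprism (V=14, E=28, F=16) along a 3-gon: merge 3 vertices and 3 edges, delete both glued faces → V=26, E=62, F=38.
Check: V − E + F = 26 − 62 + 38 = 2.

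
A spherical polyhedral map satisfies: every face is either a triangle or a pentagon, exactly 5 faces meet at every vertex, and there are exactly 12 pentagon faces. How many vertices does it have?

60

Let x be the number of triangles; then F = 12 + x.
Edge–face incidences: 2E = 5·12 + 3·x = 60 + 3x.
Every vertex has degree 5, so 5V = 2E.
Euler: V − E + F = 2 ⇒ (2E)/5 − E + (12 + x) = 2.
Multiply by 10: 2·(2E) − 5·(2E) + 10·(12 + x) = 20, i.e. 120 + 10x − 3·(60 + 3x) = 20.
Collecting terms: x − 60 = 20, so x = 80.
Then 2E = 60 + 3·80 = 300, so E = 150, V = 2E/5 = 60, F = 12 + 80 = 92.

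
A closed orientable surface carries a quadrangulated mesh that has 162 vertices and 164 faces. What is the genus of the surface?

Every face is a square, so 2E = 4·164 = 656, giving E = 328.
χ = V − E + F = 162 − 328 + 164 = -2.
For a closed orientable surface χ = 2 − 2g, so g = (2 − (-2))/2 = 2.

2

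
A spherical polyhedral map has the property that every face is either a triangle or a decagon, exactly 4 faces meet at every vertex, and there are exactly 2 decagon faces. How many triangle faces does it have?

Let x be the number of triangles; then F = 2 + x.
Edge–face incidences: 2E = 10·2 + 3·x = 20 + 3x.
Every vertex has degree 4, so 4V = 2E.
Euler: V − E + F = 2 ⇒ (2E)/4 − E + (2 + x) = 2.
Multiply by 8: 2·(2E) − 4·(2E) + 8·(2 + x) = 16, i.e. 16 + 8x − 2·(20 + 3x) = 16.
Collecting terms: 2x − 24 = 16, so 2x = 40, so x = 20.
Then 2E = 20 + 3·20 = 80, so E = 40, V = 2E/4 = 20, F = 2 + 20 = 22.

20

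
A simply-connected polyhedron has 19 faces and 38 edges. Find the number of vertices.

21

Here V − E + F = 2.
V = 2 + E − F = 2 + 38 − 19 = 21.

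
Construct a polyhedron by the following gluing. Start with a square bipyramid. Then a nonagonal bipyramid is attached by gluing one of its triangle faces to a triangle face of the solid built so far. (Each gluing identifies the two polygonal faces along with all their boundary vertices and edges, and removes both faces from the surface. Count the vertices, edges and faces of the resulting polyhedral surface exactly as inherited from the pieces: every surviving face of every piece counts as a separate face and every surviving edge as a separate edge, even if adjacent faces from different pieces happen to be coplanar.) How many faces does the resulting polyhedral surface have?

A square bipyramid: V=6, E=12, F=8.
Attach a nonagonal bipyramid (V=11, E=27, F=18) along a 3-gon: merge 3 vertices and 3 edges, delete both glued faces → V=14, E=36, F=24.
Check: V − E + F = 14 − 36 + 24 = 2.

24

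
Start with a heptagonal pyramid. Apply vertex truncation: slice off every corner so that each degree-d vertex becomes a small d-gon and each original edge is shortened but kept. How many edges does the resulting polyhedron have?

The base solid has V = 8, E = 14, F = 8.
Truncation replaces each original edge-end by a new vertex, so V′ = 2E = 28.
Each original edge survives, and each old vertex of degree d contributes d new edges; summing degrees gives Σd = 2E, so E′ = E + 2E = 3E = 42.
Each original face survives and each original vertex becomes one new face: F′ = F + V = 16.

42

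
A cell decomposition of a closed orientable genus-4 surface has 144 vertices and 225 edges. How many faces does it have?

For a closed orientable surface of genus 4, χ = 2 − 2·4 = -6.
F = -6 − V + E = -6 − 144 + 225 = 75.

75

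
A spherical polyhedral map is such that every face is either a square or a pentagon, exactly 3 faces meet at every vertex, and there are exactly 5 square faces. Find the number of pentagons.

2

Let x be the number of pentagons; then F = 5 + x.
Edge–face incidences: 2E = 4·5 + 5·x = 20 + 5x.
Every vertex has degree 3, so 3V = 2E.
Euler: V − E + F = 2 ⇒ (2E)/3 − E + (5 + x) = 2.
Multiply by 6: 2·(2E) − 3·(2E) + 6·(5 + x) = 12, i.e. 30 + 6x − (20 + 5x) = 12.
Collecting terms: x + 10 = 12, so x = 2.
Then 2E = 20 + 5·2 = 30, so E = 15, V = 2E/3 = 10, F = 5 + 2 = 7.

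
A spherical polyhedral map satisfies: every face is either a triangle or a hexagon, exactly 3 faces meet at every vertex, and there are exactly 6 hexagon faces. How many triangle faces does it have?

4

Let x be the number of triangles; then F = 6 + x.
Edge–face incidences: 2E = 6·6 + 3·x = 36 + 3x.
Every vertex has degree 3, so 3V = 2E.
Euler: V − E + F = 2 ⇒ (2E)/3 − E + (6 + x) = 2.
Multiply by 6: 2·(2E) − 3·(2E) + 6·(6 + x) = 12, i.e. 36 + 6x − (36 + 3x) = 12.
Collecting terms: 3x = 12, so x = 4.
Then 2E = 36 + 3·4 = 48, so E = 24, V = 2E/3 = 16, F = 6 + 4 = 10.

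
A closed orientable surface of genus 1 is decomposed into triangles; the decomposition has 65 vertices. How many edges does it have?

195

χ = 2 − 2·1 = 0, and every face is a triangle so 3F = 2E.
V − E + F = 0 with E = 3F/2 gives 65 − (3/2 − 1)·F = 0, so F = 130 and E = 195.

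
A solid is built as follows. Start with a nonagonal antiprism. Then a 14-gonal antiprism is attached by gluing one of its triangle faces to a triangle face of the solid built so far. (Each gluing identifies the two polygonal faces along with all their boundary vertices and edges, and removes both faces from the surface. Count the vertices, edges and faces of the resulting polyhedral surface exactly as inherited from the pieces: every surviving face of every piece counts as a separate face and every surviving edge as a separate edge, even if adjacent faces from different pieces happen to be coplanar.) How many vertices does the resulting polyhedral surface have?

43

A nonagonal antiprism: V=18, E=36, F=20.
Attach a 14-gonal antiprism (V=28, E=56, F=30) along a 3-gon: merge 3 vertices and 3 edges, delete both glued faces → V=43, E=89, F=48.
Check: V − E + F = 43 − 89 + 48 = 2.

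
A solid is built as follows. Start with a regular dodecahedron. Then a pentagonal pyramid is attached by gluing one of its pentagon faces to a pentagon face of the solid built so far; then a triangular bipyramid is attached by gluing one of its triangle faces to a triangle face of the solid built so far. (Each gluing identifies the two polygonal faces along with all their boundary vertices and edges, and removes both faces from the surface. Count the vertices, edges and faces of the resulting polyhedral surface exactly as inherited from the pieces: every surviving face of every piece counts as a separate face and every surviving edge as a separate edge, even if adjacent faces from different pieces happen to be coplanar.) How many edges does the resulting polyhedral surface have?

41

A regular dodecahedron: V=20, E=30, F=12.
Attach a pentagonal pyramid (V=6, E=10, F=6) along a 5-gon: merge 5 vertices and 5 edges, delete both glued faces → V=21, E=35, F=16.
Attach a triangular bipyramid (V=5, E=9, F=6) along a 3-gon: merge 3 vertices and 3 edges, delete both glued faces → V=23, E=41, F=20.
Check: V − E + F = 23 − 41 + 20 = 2.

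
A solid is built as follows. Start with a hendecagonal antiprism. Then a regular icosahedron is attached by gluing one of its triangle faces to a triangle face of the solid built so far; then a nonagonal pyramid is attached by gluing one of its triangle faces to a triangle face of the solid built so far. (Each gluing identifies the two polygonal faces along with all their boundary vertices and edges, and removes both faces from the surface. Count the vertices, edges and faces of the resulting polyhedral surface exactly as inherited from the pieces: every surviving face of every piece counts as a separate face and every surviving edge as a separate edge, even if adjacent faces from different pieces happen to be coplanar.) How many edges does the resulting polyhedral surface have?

86

A hendecagonal antiprism: V=22, E=44, F=24.
Attach a regular icosahedron (V=12, E=30, F=20) along a 3-gon: merge 3 vertices and 3 edges, delete both glued faces → V=31, E=71, F=42.
Attach a nonagonal pyramid (V=10, E=18, F=10) along a 3-gon: merge 3 vertices and 3 edges, delete both glued faces → V=38, E=86, F=50.
Check: V − E + F = 38 − 86 + 50 = 2.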